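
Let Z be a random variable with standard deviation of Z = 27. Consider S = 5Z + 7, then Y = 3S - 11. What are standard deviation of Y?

standard deviation of Y = 405

standard deviation of S = |5|·27 = 135.
standard deviation of Y = |3|·135 = 405.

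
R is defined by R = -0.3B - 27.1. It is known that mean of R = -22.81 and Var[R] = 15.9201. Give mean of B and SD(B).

mean of B = -14.3, SD(B) = 13.3

From R = -0.3B - 27.1: mean of R = a·mean of B + b, so mean of B = (mean of R − b)/a = (-22.81 − (-27.1))/(-0.3) = -14.3.
SD(R) = √15.9201 = 3.99.
SD(R) = |a|·SD(B), so SD(B) = 3.99/|-0.3| = 13.3.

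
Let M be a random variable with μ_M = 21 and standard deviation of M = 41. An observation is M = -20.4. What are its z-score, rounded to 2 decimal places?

z = -1.01

z = (M − μ_M) / standard deviation of M = (-20.4 − 21) / 41 ≈ -1.01.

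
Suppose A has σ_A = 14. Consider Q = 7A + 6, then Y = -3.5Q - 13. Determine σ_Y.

σ_Y = 343

σ_Q = |7|·14 = 98.
σ_Y = |-3.5|·98 = 343.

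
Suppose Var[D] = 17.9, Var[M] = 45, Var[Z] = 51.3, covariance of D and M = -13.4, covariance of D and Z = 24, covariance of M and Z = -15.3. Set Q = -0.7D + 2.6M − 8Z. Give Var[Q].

Var[Q] = 4550.227

Var[Q] = a²·Var[D] + b²·Var[M] + c²·Var[Z] + 2ab·covariance of D and M + 2ac·covariance of D and Z + 2bc·covariance of M and Z, with a = -0.7, b = 2.6, c = -8.
= 8.771 + 304.2 + 3283.2 + 48.776 + 268.8 + 636.48
= 4550.227.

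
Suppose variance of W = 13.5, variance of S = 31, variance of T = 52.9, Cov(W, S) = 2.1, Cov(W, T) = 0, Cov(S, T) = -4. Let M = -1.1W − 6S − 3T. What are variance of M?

variance of M = 1492.155

variance of M = a²·variance of W + b²·variance of S + c²·variance of T + 2ab·Cov(W, S) + 2ac·Cov(W, T) + 2bc·Cov(S, T), with a = -1.1, b = -6, c = -3.
= 16.335 + 1116 + 476.1 + 27.72 + 0 + (-144)
= 1492.155.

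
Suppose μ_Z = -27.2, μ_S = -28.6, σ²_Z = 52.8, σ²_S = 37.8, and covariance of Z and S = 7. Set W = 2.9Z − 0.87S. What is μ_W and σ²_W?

μ_W = 2.9·μ_Z + (-0.87)·μ_S = 2.9·(-27.2) + (-0.87)·(-28.6) = -53.998.
σ²_W = a²·σ²_Z + b²·σ²_S + 2ab·covariance of Z and S with a = 2.9, b = -0.87.
= 2.9²·52.8 + (-0.87)²·37.8 + 2·2.9·(-0.87)·7
= 444.048 + 28.61082 + (-35.322) = 437.33682.

μ_W = -53.998, σ²_W = 437.33682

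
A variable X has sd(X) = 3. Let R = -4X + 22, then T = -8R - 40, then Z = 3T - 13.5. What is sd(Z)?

sd(Z) = 288

sd(R) = |-4|·3 = 12.
sd(T) = |-8|·12 = 96.
sd(Z) = |3|·96 = 288.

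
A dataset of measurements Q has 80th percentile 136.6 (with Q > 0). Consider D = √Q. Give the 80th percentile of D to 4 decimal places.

√Q is increasing, so P_{80}(D) = g(P_{80}(Q)) ≈ 11.6876.

80th percentile of D = 11.6876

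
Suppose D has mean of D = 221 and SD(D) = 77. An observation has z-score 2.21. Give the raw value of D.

D = 391.17

D = mean of D + z·SD(D) = 221 + 2.21·77 = 391.17.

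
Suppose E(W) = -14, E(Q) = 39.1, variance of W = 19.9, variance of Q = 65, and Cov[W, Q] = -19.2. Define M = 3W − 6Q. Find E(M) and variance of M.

E(M) = 3·E(W) + (-6)·E(Q) = 3·(-14) + (-6)·39.1 = -276.6.
variance of M = a²·variance of W + b²·variance of Q + 2ab·Cov[W, Q] with a = 3, b = -6.
= 3²·19.9 + (-6)²·65 + 2·3·(-6)·(-19.2)
= 179.1 + 2340 + 691.2 = 3210.3.

E(M) = -276.6, variance of M = 3210.3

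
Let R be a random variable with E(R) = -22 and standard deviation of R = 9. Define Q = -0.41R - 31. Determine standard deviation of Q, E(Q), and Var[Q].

standard deviation of Q = 3.69, E(Q) = -21.98, Var[Q] = 13.6161

Q = -0.41R - 31 is linear with a = -0.41, b = -31.
standard deviation of Q = |a|·standard deviation of R = |-0.41|·9 = 3.69.
E(Q) = a·E(R) + b = (-0.41)·(-22) + (-31) = -21.98.
Var[R] = 9² = 81.
Var[Q] = a²·Var[R] = (-0.41)²·81 = 13.6161 (the additive constant -31 does not affect variance).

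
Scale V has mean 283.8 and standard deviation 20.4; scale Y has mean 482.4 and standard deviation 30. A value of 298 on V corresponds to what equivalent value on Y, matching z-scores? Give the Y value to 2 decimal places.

Y = 503.28

z = (298 − 283.8)/20.4 ≈ 0.6961.
Y = 482.4 + z·30 = 482.4 + (298 − 283.8)·30/20.4 ≈ 503.28.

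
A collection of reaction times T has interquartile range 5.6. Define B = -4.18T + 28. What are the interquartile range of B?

Under B = aT + b, IQR(B) = |a|·IQR(T) = |-4.18|·5.6 = 23.408 (shifts cancel; spread scales by |a|).

IQR(B) = 23.408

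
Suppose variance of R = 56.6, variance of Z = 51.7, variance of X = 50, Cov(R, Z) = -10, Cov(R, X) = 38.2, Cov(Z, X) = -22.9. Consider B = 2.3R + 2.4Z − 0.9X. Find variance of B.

variance of B = 468.086

variance of B = a²·variance of R + b²·variance of Z + c²·variance of X + 2ab·Cov(R, Z) + 2ac·Cov(R, X) + 2bc·Cov(Z, X), with a = 2.3, b = 2.4, c = -0.9.
= 299.414 + 297.792 + 40.5 + (-110.4) + (-158.148) + 98.928
= 468.086.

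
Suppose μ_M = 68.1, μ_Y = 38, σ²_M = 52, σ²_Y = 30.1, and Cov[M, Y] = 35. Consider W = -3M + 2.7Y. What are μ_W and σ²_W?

μ_W = (-3)·μ_M + 2.7·μ_Y = (-3)·68.1 + 2.7·38 = -101.7.
σ²_W = a²·σ²_M + b²·σ²_Y + 2ab·Cov[M, Y] with a = -3, b = 2.7.
= (-3)²·52 + 2.7²·30.1 + 2·(-3)·2.7·35
= 468 + 219.429 + (-567) = 120.429.

μ_W = -101.7, σ²_W = 120.429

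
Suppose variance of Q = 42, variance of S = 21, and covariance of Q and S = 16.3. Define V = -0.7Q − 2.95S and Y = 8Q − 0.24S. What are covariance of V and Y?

By bilinearity, covariance of V and Y = ac·variance of Q + bd·variance of S + (ad+bc)·covariance of Q and S, with a=-0.7, b=-2.95, c=8, d=-0.24.
ac·variance of Q = (-0.7)·8·42 = -235.2
bd·variance of S = (-2.95)·(-0.24)·21 = 14.868
(ad+bc)·covariance of Q and S = (-23.432)·16.3 = -381.9416
covariance of V and Y = -235.2 + 14.868 + (-381.9416) = -602.2736.

covariance of V and Y = -602.2736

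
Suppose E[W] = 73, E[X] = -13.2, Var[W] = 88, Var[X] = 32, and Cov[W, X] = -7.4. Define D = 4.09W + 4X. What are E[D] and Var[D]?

E[D] = 4.09·E[W] + 4·E[X] = 4.09·73 + 4·(-13.2) = 245.77.
Var[D] = a²·Var[W] + b²·Var[X] + 2ab·Cov[W, X] with a = 4.09, b = 4.
= 4.09²·88 + 4²·32 + 2·4.09·4·(-7.4)
= 1472.0728 + 512 + (-242.128) = 1741.9448.

E[D] = 245.77, Var[D] = 1741.9448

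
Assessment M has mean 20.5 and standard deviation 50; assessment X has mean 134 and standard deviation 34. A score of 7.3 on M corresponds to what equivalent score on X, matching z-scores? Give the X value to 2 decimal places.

X = 125.02

z = (7.3 − 20.5)/50 = -0.264.
X = 134 + z·34 = 134 + (7.3 − 20.5)·34/50 ≈ 125.02.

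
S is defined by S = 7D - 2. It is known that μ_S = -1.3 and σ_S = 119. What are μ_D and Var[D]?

μ_D = 0.1, Var[D] = 289

From S = 7D - 2: μ_S = a·μ_D + b, so μ_D = (μ_S − b)/a = (-1.3 − (-2))/7 = 0.1.
Var[S] = 119² = 14161.
Var[S] = a²·Var[D], so Var[D] = 14161/7² = 289.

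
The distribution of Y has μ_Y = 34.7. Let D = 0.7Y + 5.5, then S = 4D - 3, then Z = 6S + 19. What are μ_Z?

μ_D = 0.7·34.7 + 5.5 = 29.79.
μ_S = 4·29.79 + (-3) = 116.16.
μ_Z = 6·116.16 + 19 = 715.96.

μ_Z = 715.96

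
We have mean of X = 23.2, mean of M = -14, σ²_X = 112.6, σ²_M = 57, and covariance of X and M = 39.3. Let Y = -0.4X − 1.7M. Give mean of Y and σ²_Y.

mean of Y = 14.52, σ²_Y = 236.194

mean of Y = (-0.4)·mean of X + (-1.7)·mean of M = (-0.4)·23.2 + (-1.7)·(-14) = 14.52.
σ²_Y = a²·σ²_X + b²·σ²_M + 2ab·covariance of X and M with a = -0.4, b = -1.7.
= (-0.4)²·112.6 + (-1.7)²·57 + 2·(-0.4)·(-1.7)·39.3
= 18.016 + 164.73 + 53.448 = 236.194.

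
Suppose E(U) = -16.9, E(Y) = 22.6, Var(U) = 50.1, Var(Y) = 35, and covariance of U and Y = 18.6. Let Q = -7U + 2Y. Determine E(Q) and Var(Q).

E(Q) = (-7)·E(U) + 2·E(Y) = (-7)·(-16.9) + 2·22.6 = 163.5.
Var(Q) = a²·Var(U) + b²·Var(Y) + 2ab·covariance of U and Y with a = -7, b = 2.
= (-7)²·50.1 + 2²·35 + 2·(-7)·2·18.6
= 2454.9 + 140 + (-520.8) = 2074.1.

E(Q) = 163.5, Var(Q) = 2074.1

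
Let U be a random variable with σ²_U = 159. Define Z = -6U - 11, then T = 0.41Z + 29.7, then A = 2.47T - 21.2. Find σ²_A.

σ²_A = 5870.31282396

σ²_Z = (-6)²·159 = 5724.
σ²_T = 0.41²·5724 = 962.2044.
σ²_A = 2.47²·962.2044 = 5870.31282396.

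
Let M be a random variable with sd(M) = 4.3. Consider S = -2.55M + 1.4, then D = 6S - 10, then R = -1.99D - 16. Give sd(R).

sd(R) = 130.9221

sd(S) = |-2.55|·4.3 = 10.965.
sd(D) = |6|·10.965 = 65.79.
sd(R) = |-1.99|·65.79 = 130.9221.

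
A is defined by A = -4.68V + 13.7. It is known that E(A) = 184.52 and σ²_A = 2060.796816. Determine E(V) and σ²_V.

E(V) = -36.5, σ²_V = 94.09

From A = -4.68V + 13.7: E(A) = a·E(V) + b, so E(V) = (E(A) − b)/a = (184.52 − 13.7)/(-4.68) = -36.5.
σ²_A = a²·σ²_V, so σ²_V = 2060.796816/(-4.68)² = 94.09.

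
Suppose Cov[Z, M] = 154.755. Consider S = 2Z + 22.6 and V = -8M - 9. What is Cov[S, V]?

Cov[S, V] = -2476.08

Cov[S, V] = a·c·Cov[Z, M] = 2·(-8)·154.755 = -2476.08. Additive constants drop out.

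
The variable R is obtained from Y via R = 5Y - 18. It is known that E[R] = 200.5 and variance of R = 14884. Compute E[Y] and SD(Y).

E[Y] = 43.7, SD(Y) = 24.4

From R = 5Y - 18: E[R] = a·E[Y] + b, so E[Y] = (E[R] − b)/a = (200.5 − (-18))/5 = 43.7.
SD(R) = √14884 = 122.
SD(R) = |a|·SD(Y), so SD(Y) = 122/|5| = 24.4.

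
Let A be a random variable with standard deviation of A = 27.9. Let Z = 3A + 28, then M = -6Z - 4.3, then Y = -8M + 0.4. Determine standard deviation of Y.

standard deviation of Z = |3|·27.9 = 83.7.
standard deviation of M = |-6|·83.7 = 502.2.
standard deviation of Y = |-8|·502.2 = 4017.6.

standard deviation of Y = 4017.6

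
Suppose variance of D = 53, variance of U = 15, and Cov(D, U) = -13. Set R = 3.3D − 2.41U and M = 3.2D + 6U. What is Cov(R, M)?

Cov(R, M) = 185.636

By bilinearity, Cov(R, M) = ac·variance of D + bd·variance of U + (ad+bc)·Cov(D, U), with a=3.3, b=-2.41, c=3.2, d=6.
ac·variance of D = 3.3·3.2·53 = 559.68
bd·variance of U = (-2.41)·6·15 = -216.9
(ad+bc)·Cov(D, U) = (12.088)·(-13) = -157.144
Cov(R, M) = 559.68 + (-216.9) + (-157.144) = 185.636.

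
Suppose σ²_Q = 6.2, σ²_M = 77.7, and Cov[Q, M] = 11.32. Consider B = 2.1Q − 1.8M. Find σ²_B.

σ²_B = 193.5108

σ²_B = a²·σ²_Q + b²·σ²_M + 2ab·Cov[Q, M] with a = 2.1, b = -1.8.
= 2.1²·6.2 + (-1.8)²·77.7 + 2·2.1·(-1.8)·11.32
= 27.342 + 251.748 + (-85.5792) = 193.5108.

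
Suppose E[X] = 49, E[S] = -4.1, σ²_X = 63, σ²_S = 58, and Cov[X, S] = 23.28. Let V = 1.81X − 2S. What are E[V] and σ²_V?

E[V] = 96.89, σ²_V = 269.8471

E[V] = 1.81·E[X] + (-2)·E[S] = 1.81·49 + (-2)·(-4.1) = 96.89.
σ²_V = a²·σ²_X + b²·σ²_S + 2ab·Cov[X, S] with a = 1.81, b = -2.
= 1.81²·63 + (-2)²·58 + 2·1.81·(-2)·23.28
= 206.3943 + 232 + (-168.5472) = 269.8471.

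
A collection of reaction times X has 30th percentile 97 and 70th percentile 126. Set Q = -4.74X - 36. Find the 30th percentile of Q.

Since a = -4.74 < 0 the transformation is decreasing, reversing order: the 30th percentile of Q corresponds to the 70th percentile of X.
So P_{30}(Q) = a·P_{70}(X) + b = (-4.74)·126 + (-36) = -633.24.

30th percentile of Q = -633.24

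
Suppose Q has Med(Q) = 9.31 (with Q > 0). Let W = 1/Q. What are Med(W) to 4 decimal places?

Med(W) = 0.1074

1/Q is monotone on this domain, so Med(W) = 1/(9.31) ≈ 0.1074.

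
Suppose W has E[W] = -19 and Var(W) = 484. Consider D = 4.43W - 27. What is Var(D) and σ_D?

D = 4.43W - 27 is linear with a = 4.43, b = -27.
Var(D) = a²·Var(W) = 4.43²·484 = 9498.4516 (the additive constant -27 does not affect variance).
σ_W = √484 = 22.
σ_D = |a|·σ_W = |4.43|·22 = 97.46.

Var(D) = 9498.4516, σ_D = 97.46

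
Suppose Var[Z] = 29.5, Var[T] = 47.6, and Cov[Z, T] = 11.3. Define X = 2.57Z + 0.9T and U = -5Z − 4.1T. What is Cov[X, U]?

Cov[X, U] = -724.6371

By bilinearity, Cov[X, U] = ac·Var[Z] + bd·Var[T] + (ad+bc)·Cov[Z, T], with a=2.57, b=0.9, c=-5, d=-4.1.
ac·Var[Z] = 2.57·(-5)·29.5 = -379.075
bd·Var[T] = 0.9·(-4.1)·47.6 = -175.644
(ad+bc)·Cov[Z, T] = (-15.037)·11.3 = -169.9181
Cov[X, U] = -379.075 + (-175.644) + (-169.9181) = -724.6371.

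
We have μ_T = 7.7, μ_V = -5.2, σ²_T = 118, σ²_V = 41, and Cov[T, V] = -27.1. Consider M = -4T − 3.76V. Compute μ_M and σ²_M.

μ_M = -11.248, σ²_M = 1652.4736

μ_M = (-4)·μ_T + (-3.76)·μ_V = (-4)·7.7 + (-3.76)·(-5.2) = -11.248.
σ²_M = a²·σ²_T + b²·σ²_V + 2ab·Cov[T, V] with a = -4, b = -3.76.
= (-4)²·118 + (-3.76)²·41 + 2·(-4)·(-3.76)·(-27.1)
= 1888 + 579.6416 + (-815.168) = 1652.4736.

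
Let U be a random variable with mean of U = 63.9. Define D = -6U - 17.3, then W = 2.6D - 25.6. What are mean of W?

mean of D = (-6)·63.9 + (-17.3) = -400.7.
mean of W = 2.6·(-400.7) + (-25.6) = -1067.42.

mean of W = -1067.42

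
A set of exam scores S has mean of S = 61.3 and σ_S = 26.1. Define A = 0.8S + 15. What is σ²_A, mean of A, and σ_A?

σ²_A = 435.9744, mean of A = 64.04, σ_A = 20.88

A = 0.8S + 15 is linear with a = 0.8, b = 15.
σ²_S = 26.1² = 681.21.
σ²_A = a²·σ²_S = 0.8²·681.21 = 435.9744 (the additive constant 15 does not affect variance).
mean of A = a·mean of S + b = 0.8·61.3 + 15 = 64.04.
σ_A = |a|·σ_S = |0.8|·26.1 = 20.88.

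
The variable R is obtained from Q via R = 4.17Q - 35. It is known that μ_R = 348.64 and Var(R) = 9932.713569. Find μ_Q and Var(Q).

From R = 4.17Q - 35: μ_R = a·μ_Q + b, so μ_Q = (μ_R − b)/a = (348.64 − (-35))/4.17 = 92.
Var(R) = a²·Var(Q), so Var(Q) = 9932.713569/4.17² = 571.21.

μ_Q = 92, Var(Q) = 571.21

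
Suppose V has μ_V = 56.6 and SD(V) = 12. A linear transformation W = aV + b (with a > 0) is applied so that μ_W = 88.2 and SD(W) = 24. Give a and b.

SD(W) = a·SD(V) (a > 0), so a = 24/12 = 2.
μ_W = a·μ_V + b, so b = 88.2 − 2·56.6 = -25.

a = 2, b = -25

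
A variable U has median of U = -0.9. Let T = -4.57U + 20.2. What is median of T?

A linear map preserves order up to sign, so median of T = a·median of U + b = (-4.57)·(-0.9) + 20.2 = 24.313.

median of T = 24.313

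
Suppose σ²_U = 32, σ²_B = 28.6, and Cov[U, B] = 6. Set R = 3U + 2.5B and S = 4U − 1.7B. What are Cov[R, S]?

By bilinearity, Cov[R, S] = ac·σ²_U + bd·σ²_B + (ad+bc)·Cov[U, B], with a=3, b=2.5, c=4, d=-1.7.
ac·σ²_U = 3·4·32 = 384
bd·σ²_B = 2.5·(-1.7)·28.6 = -121.55
(ad+bc)·Cov[U, B] = (4.9)·6 = 29.4
Cov[R, S] = 384 + (-121.55) + 29.4 = 291.85.

Cov[R, S] = 291.85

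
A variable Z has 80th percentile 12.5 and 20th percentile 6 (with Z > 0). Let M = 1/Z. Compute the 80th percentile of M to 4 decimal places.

80th percentile of M = 0.1667

1/Z is decreasing on Z > 0, so percentile order reverses: P_{80}(M) uses P_{20}(Z) = 6.
P_{80}(M) = 1/6 ≈ 0.1667.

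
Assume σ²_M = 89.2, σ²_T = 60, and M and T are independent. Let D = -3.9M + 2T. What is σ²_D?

σ²_D = 1596.732

σ²_D = a²·σ²_M + b²·σ²_T + 2ab·Cov[M, T] with a = -3.9, b = 2.
Independence gives Cov[M, T] = 0.
= (-3.9)²·89.2 + 2²·60 + 2·(-3.9)·2·0
= 1356.732 + 240 + 0 = 1596.732.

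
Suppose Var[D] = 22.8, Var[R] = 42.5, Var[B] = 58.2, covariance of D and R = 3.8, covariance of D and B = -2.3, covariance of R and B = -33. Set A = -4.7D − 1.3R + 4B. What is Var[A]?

Var[A] = 1982.793

Var[A] = a²·Var[D] + b²·Var[R] + c²·Var[B] + 2ab·covariance of D and R + 2ac·covariance of D and B + 2bc·covariance of R and B, with a = -4.7, b = -1.3, c = 4.
= 503.652 + 71.825 + 931.2 + 46.436 + 86.48 + 343.2
= 1982.793.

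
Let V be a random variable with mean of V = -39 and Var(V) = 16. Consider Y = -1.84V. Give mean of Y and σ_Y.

Y = -1.84V is linear with a = -1.84, b = 0.
mean of Y = a·mean of V + b = (-1.84)·(-39) = 71.76.
σ_V = √16 = 4.
σ_Y = |a|·σ_V = |-1.84|·4 = 7.36.

mean of Y = 71.76, σ_Y = 7.36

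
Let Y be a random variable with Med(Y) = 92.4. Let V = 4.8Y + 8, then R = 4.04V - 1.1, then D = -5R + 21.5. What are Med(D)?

Med(D) = -9093.704

Med(V) = 4.8·92.4 + 8 = 451.52.
Med(R) = 4.04·451.52 + (-1.1) = 1823.0408.
Med(D) = (-5)·1823.0408 + 21.5 = -9093.704.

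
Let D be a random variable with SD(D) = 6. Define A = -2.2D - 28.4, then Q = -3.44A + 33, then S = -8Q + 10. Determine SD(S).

SD(A) = |-2.2|·6 = 13.2.
SD(Q) = |-3.44|·13.2 = 45.408.
SD(S) = |-8|·45.408 = 363.264.

SD(S) = 363.264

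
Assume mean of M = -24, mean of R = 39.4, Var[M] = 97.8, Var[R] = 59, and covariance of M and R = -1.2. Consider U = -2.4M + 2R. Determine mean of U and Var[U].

mean of U = (-2.4)·mean of M + 2·mean of R = (-2.4)·(-24) + 2·39.4 = 136.4.
Var[U] = a²·Var[M] + b²·Var[R] + 2ab·covariance of M and R with a = -2.4, b = 2.
= (-2.4)²·97.8 + 2²·59 + 2·(-2.4)·2·(-1.2)
= 563.328 + 236 + 11.52 = 810.848.

mean of U = 136.4, Var[U] = 810.848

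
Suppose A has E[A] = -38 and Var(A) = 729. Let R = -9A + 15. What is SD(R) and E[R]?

R = -9A + 15 is linear with a = -9, b = 15.
SD(A) = √729 = 27.
SD(R) = |a|·SD(A) = |-9|·27 = 243.
E[R] = a·E[A] + b = (-9)·(-38) + 15 = 357.

SD(R) = 243, E[R] = 357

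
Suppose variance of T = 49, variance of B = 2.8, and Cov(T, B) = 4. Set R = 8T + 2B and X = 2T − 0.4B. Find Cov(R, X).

By bilinearity, Cov(R, X) = ac·variance of T + bd·variance of B + (ad+bc)·Cov(T, B), with a=8, b=2, c=2, d=-0.4.
ac·variance of T = 8·2·49 = 784
bd·variance of B = 2·(-0.4)·2.8 = -2.24
(ad+bc)·Cov(T, B) = (0.8)·4 = 3.2
Cov(R, X) = 784 + (-2.24) + 3.2 = 784.96.

Cov(R, X) = 784.96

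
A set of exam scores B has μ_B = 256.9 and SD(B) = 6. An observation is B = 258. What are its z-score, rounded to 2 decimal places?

z = 0.18

z = (B − μ_B) / SD(B) = (258 − 256.9) / 6 ≈ 0.18.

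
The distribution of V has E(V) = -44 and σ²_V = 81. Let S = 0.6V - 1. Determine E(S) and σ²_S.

E(S) = -27.4, σ²_S = 29.16

S = 0.6V - 1 is linear with a = 0.6, b = -1.
E(S) = a·E(V) + b = 0.6·(-44) + (-1) = -27.4.
σ²_S = a²·σ²_V = 0.6²·81 = 29.16 (the additive constant -1 does not affect variance).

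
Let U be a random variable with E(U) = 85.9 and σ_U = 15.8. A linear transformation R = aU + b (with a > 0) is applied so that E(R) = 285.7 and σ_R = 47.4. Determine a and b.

σ_R = a·σ_U (a > 0), so a = 47.4/15.8 = 3.
E(R) = a·E(U) + b, so b = 285.7 − 3·85.9 = 28.

a = 3, b = 28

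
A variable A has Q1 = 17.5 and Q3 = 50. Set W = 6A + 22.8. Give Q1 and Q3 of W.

Q1(W) = 127.8, Q3(W) = 322.8

a = 6 > 0: Q1(W) = a·Q1(A)+b = 127.8, Q3(W) = a·Q3(A)+b = 322.8.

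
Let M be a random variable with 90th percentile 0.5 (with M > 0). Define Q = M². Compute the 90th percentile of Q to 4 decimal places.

M² is increasing, so P_{90}(Q) = g(P_{90}(M)) = 0.25.

90th percentile of Q = 0.25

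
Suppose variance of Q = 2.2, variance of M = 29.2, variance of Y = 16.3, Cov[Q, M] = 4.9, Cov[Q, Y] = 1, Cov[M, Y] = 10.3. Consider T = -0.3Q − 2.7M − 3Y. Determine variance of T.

variance of T = 536.364

variance of T = a²·variance of Q + b²·variance of M + c²·variance of Y + 2ab·Cov[Q, M] + 2ac·Cov[Q, Y] + 2bc·Cov[M, Y], with a = -0.3, b = -2.7, c = -3.
= 0.198 + 212.868 + 146.7 + 7.938 + 1.8 + 166.86
= 536.364.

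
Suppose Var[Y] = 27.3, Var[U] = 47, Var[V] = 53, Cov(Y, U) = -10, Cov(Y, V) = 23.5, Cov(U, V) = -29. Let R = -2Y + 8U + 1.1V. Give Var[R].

Var[R] = 2887.53

Var[R] = a²·Var[Y] + b²·Var[U] + c²·Var[V] + 2ab·Cov(Y, U) + 2ac·Cov(Y, V) + 2bc·Cov(U, V), with a = -2, b = 8, c = 1.1.
= 109.2 + 3008 + 64.13 + 320 + (-103.4) + (-510.4)
= 2887.53.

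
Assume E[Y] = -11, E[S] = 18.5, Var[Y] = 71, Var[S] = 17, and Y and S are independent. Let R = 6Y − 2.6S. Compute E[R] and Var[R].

E[R] = -114.1, Var[R] = 2670.92

E[R] = 6·E[Y] + (-2.6)·E[S] = 6·(-11) + (-2.6)·18.5 = -114.1.
Var[R] = a²·Var[Y] + b²·Var[S] + 2ab·covariance of Y and S with a = 6, b = -2.6.
Independence gives covariance of Y and S = 0.
= 6²·71 + (-2.6)²·17 + 2·6·(-2.6)·0
= 2556 + 114.92 + 0 = 2670.92.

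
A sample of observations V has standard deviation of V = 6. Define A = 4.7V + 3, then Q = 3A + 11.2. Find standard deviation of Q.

standard deviation of A = |4.7|·6 = 28.2.
standard deviation of Q = |3|·28.2 = 84.6.

standard deviation of Q = 84.6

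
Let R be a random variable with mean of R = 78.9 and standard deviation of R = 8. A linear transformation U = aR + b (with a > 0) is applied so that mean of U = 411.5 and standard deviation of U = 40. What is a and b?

standard deviation of U = a·standard deviation of R (a > 0), so a = 40/8 = 5.
mean of U = a·mean of R + b, so b = 411.5 − 5·78.9 = 17.

a = 5, b = 17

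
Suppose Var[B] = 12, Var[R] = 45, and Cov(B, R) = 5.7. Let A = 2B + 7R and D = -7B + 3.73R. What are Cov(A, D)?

Cov(A, D) = 770.172

By bilinearity, Cov(A, D) = ac·Var[B] + bd·Var[R] + (ad+bc)·Cov(B, R), with a=2, b=7, c=-7, d=3.73.
ac·Var[B] = 2·(-7)·12 = -168
bd·Var[R] = 7·3.73·45 = 1174.95
(ad+bc)·Cov(B, R) = (-41.54)·5.7 = -236.778
Cov(A, D) = -168 + 1174.95 + (-236.778) = 770.172.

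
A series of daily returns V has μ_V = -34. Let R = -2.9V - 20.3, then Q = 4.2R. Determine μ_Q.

μ_Q = 328.86

μ_R = (-2.9)·(-34) + (-20.3) = 78.3.
μ_Q = 4.2·78.3 = 328.86.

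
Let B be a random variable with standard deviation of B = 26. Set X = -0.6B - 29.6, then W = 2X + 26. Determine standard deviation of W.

standard deviation of X = |-0.6|·26 = 15.6.
standard deviation of W = |2|·15.6 = 31.2.

standard deviation of W = 31.2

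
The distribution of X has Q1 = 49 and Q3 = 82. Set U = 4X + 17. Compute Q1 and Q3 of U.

a = 4 > 0: Q1(U) = a·Q1(X)+b = 213, Q3(U) = a·Q3(X)+b = 345.

Q1(U) = 213, Q3(U) = 345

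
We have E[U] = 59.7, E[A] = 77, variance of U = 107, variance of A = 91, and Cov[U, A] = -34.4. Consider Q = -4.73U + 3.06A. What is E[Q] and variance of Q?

E[Q] = (-4.73)·E[U] + 3.06·E[A] = (-4.73)·59.7 + 3.06·77 = -46.761.
variance of Q = a²·variance of U + b²·variance of A + 2ab·Cov[U, A] with a = -4.73, b = 3.06.
= (-4.73)²·107 + 3.06²·91 + 2·(-4.73)·3.06·(-34.4)
= 2393.9003 + 852.0876 + 995.79744 = 4241.78534.

E[Q] = -46.761, variance of Q = 4241.78534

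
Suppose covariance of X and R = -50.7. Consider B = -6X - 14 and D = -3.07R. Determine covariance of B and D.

covariance of B and D = a·c·covariance of X and R = (-6)·(-3.07)·(-50.7) = -933.894. Additive constants drop out.

covariance of B and D = -933.894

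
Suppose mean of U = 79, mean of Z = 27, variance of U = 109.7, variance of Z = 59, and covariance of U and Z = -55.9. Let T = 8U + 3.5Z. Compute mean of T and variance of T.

mean of T = 8·mean of U + 3.5·mean of Z = 8·79 + 3.5·27 = 726.5.
variance of T = a²·variance of U + b²·variance of Z + 2ab·covariance of U and Z with a = 8, b = 3.5.
= 8²·109.7 + 3.5²·59 + 2·8·3.5·(-55.9)
= 7020.8 + 722.75 + (-3130.4) = 4613.15.

mean of T = 726.5, variance of T = 4613.15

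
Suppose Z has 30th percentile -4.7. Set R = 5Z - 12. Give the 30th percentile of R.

30th percentile of R = -35.5

Since a = 5 > 0 the transformation is increasing, so the 30th percentile of R = a·(P_{30} of Z) + b = 5·(-4.7) + (-12) = -35.5.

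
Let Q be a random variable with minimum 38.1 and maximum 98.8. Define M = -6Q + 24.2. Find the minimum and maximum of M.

min(M) = -568.6, max(M) = -204.4

a = -6 < 0, so order reverses: min(M) = a·max(Q)+b = (-6)·98.8 + 24.2 = -568.6; max(M) = a·min(Q)+b = (-6)·38.1 + 24.2 = -204.4.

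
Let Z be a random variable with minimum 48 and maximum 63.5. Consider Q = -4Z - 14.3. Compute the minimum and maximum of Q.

a = -4 < 0, so order reverses: min(Q) = a·max(Z)+b = (-4)·63.5 + (-14.3) = -268.3; max(Q) = a·min(Z)+b = (-4)·48 + (-14.3) = -206.3.

min(Q) = -268.3, max(Q) = -206.3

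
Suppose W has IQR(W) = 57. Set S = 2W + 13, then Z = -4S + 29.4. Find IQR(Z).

IQR(Z) = 456

IQR(S) = |2|·57 = 114.
IQR(Z) = |-4|·114 = 456.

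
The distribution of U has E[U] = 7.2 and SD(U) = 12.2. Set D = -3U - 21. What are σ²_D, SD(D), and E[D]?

σ²_D = 1339.56, SD(D) = 36.6, E[D] = -42.6

D = -3U - 21 is linear with a = -3, b = -21.
σ²_U = 12.2² = 148.84.
σ²_D = a²·σ²_U = (-3)²·148.84 = 1339.56 (the additive constant -21 does not affect variance).
SD(D) = |a|·SD(U) = |-3|·12.2 = 36.6.
E[D] = a·E[U] + b = (-3)·7.2 + (-21) = -42.6.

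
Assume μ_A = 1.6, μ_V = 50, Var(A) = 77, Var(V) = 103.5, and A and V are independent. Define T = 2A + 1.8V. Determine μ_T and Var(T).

μ_T = 2·μ_A + 1.8·μ_V = 2·1.6 + 1.8·50 = 93.2.
Var(T) = a²·Var(A) + b²·Var(V) + 2ab·covariance of A and V with a = 2, b = 1.8.
Independence gives covariance of A and V = 0.
= 2²·77 + 1.8²·103.5 + 2·2·1.8·0
= 308 + 335.34 + 0 = 643.34.

μ_T = 93.2, Var(T) = 643.34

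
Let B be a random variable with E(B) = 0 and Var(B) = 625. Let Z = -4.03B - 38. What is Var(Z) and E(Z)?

Var(Z) = 10150.5625, E(Z) = -38

Z = -4.03B - 38 is linear with a = -4.03, b = -38.
Var(Z) = a²·Var(B) = (-4.03)²·625 = 10150.5625 (the additive constant -38 does not affect variance).
E(Z) = a·E(B) + b = (-4.03)·0 + (-38) = -38.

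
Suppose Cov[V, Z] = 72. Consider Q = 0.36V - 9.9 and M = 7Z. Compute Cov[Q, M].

Cov[Q, M] = a·c·Cov[V, Z] = 0.36·7·72 = 181.44. Additive constants drop out.

Cov[Q, M] = 181.44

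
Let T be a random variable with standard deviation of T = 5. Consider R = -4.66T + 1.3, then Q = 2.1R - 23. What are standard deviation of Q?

standard deviation of Q = 48.93

standard deviation of R = |-4.66|·5 = 23.3.
standard deviation of Q = |2.1|·23.3 = 48.93.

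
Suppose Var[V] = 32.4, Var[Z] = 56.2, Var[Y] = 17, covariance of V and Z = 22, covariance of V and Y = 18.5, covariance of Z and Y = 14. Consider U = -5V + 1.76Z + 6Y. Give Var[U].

Var[U] = a²·Var[V] + b²·Var[Z] + c²·Var[Y] + 2ab·covariance of V and Z + 2ac·covariance of V and Y + 2bc·covariance of Z and Y, with a = -5, b = 1.76, c = 6.
= 810 + 174.08512 + 612 + (-387.2) + (-1110) + 295.68
= 394.56512.

Var[U] = 394.56512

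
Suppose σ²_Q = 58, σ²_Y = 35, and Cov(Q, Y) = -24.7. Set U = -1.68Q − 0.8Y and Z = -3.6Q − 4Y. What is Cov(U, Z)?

Cov(U, Z) = 225.664

By bilinearity, Cov(U, Z) = ac·σ²_Q + bd·σ²_Y + (ad+bc)·Cov(Q, Y), with a=-1.68, b=-0.8, c=-3.6, d=-4.
ac·σ²_Q = (-1.68)·(-3.6)·58 = 350.784
bd·σ²_Y = (-0.8)·(-4)·35 = 112
(ad+bc)·Cov(Q, Y) = (9.6)·(-24.7) = -237.12
Cov(U, Z) = 350.784 + 112 + (-237.12) = 225.664.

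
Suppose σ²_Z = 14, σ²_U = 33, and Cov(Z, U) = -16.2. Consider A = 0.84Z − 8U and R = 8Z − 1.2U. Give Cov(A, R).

Cov(A, R) = 1464.0096

By bilinearity, Cov(A, R) = ac·σ²_Z + bd·σ²_U + (ad+bc)·Cov(Z, U), with a=0.84, b=-8, c=8, d=-1.2.
ac·σ²_Z = 0.84·8·14 = 94.08
bd·σ²_U = (-8)·(-1.2)·33 = 316.8
(ad+bc)·Cov(Z, U) = (-65.008)·(-16.2) = 1053.1296
Cov(A, R) = 94.08 + 316.8 + 1053.1296 = 1464.0096.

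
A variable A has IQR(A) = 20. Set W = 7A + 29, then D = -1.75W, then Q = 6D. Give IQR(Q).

IQR(W) = |7|·20 = 140.
IQR(D) = |-1.75|·140 = 245.
IQR(Q) = |6|·245 = 1470.

IQR(Q) = 1470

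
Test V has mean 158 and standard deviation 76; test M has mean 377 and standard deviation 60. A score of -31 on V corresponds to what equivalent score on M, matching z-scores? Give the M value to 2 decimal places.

z = (-31 − 158)/76 ≈ -2.4868.
M = 377 + z·60 = 377 + (-31 − 158)·60/76 ≈ 227.79.

M = 227.79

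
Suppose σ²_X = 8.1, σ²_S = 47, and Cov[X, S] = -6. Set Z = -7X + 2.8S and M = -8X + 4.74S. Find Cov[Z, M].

Cov[Z, M] = 1410.864

By bilinearity, Cov[Z, M] = ac·σ²_X + bd·σ²_S + (ad+bc)·Cov[X, S], with a=-7, b=2.8, c=-8, d=4.74.
ac·σ²_X = (-7)·(-8)·8.1 = 453.6
bd·σ²_S = 2.8·4.74·47 = 623.784
(ad+bc)·Cov[X, S] = (-55.58)·(-6) = 333.48
Cov[Z, M] = 453.6 + 623.784 + 333.48 = 1410.864.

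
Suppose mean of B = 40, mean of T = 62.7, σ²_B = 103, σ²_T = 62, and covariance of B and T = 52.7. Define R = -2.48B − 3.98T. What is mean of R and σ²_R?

mean of R = (-2.48)·mean of B + (-3.98)·mean of T = (-2.48)·40 + (-3.98)·62.7 = -348.746.
σ²_R = a²·σ²_B + b²·σ²_T + 2ab·covariance of B and T with a = -2.48, b = -3.98.
= (-2.48)²·103 + (-3.98)²·62 + 2·(-2.48)·(-3.98)·52.7
= 633.4912 + 982.1048 + 1040.34016 = 2655.93616.

mean of R = -348.746, σ²_R = 2655.93616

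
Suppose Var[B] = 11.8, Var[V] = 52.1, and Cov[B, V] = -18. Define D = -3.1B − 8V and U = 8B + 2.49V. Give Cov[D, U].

Cov[D, U] = -39.53

By bilinearity, Cov[D, U] = ac·Var[B] + bd·Var[V] + (ad+bc)·Cov[B, V], with a=-3.1, b=-8, c=8, d=2.49.
ac·Var[B] = (-3.1)·8·11.8 = -292.64
bd·Var[V] = (-8)·2.49·52.1 = -1037.832
(ad+bc)·Cov[B, V] = (-71.719)·(-18) = 1290.942
Cov[D, U] = -292.64 + (-1037.832) + 1290.942 = -39.53.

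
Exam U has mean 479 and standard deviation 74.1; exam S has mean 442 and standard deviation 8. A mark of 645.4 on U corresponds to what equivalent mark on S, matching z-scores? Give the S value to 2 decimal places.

S = 459.96

z = (645.4 − 479)/74.1 ≈ 2.2456.
S = 442 + z·8 = 442 + (645.4 − 479)·8/74.1 ≈ 459.96.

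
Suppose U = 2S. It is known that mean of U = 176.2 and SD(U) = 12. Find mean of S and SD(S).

mean of S = 88.1, SD(S) = 6

From U = 2S: mean of U = a·mean of S + b, so mean of S = (mean of U − b)/a = (176.2 − 0)/2 = 88.1.
SD(U) = |a|·SD(S), so SD(S) = 12/|2| = 6.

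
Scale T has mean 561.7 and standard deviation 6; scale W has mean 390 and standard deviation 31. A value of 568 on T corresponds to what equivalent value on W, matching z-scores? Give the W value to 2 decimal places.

z = (568 − 561.7)/6 = 1.05.
W = 390 + z·31 = 390 + (568 − 561.7)·31/6 = 422.55.

W = 422.55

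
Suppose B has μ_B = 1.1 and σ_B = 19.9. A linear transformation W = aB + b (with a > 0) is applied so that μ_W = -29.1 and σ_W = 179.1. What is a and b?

σ_W = a·σ_B (a > 0), so a = 179.1/19.9 = 9.
μ_W = a·μ_B + b, so b = -29.1 − 9·1.1 = -39.

a = 9, b = -39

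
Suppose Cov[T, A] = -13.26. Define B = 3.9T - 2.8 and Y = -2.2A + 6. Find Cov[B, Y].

Cov[B, Y] = a·c·Cov[T, A] = 3.9·(-2.2)·(-13.26) = 113.7708. Additive constants drop out.

Cov[B, Y] = 113.7708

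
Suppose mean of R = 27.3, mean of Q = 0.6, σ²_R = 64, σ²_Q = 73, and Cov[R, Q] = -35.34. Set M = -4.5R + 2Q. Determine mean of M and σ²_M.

mean of M = -121.65, σ²_M = 2224.12

mean of M = (-4.5)·mean of R + 2·mean of Q = (-4.5)·27.3 + 2·0.6 = -121.65.
σ²_M = a²·σ²_R + b²·σ²_Q + 2ab·Cov[R, Q] with a = -4.5, b = 2.
= (-4.5)²·64 + 2²·73 + 2·(-4.5)·2·(-35.34)
= 1296 + 292 + 636.12 = 2224.12.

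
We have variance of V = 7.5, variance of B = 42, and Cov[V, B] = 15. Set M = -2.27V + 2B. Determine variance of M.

variance of M = 70.44675

variance of M = a²·variance of V + b²·variance of B + 2ab·Cov[V, B] with a = -2.27, b = 2.
= (-2.27)²·7.5 + 2²·42 + 2·(-2.27)·2·15
= 38.64675 + 168 + (-136.2) = 70.44675.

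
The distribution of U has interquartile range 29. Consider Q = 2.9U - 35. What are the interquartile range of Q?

Under Q = aU + b, IQR(Q) = |a|·IQR(U) = |2.9|·29 = 84.1 (shifts cancel; spread scales by |a|).

IQR(Q) = 84.1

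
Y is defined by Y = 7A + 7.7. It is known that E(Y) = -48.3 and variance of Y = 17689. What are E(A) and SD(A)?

From Y = 7A + 7.7: E(Y) = a·E(A) + b, so E(A) = (E(Y) − b)/a = (-48.3 − 7.7)/7 = -8.
SD(Y) = √17689 = 133.
SD(Y) = |a|·SD(A), so SD(A) = 133/|7| = 19.

E(A) = -8, SD(A) = 19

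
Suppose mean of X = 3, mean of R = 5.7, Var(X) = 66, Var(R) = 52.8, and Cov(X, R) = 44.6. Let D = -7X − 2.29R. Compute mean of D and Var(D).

mean of D = (-7)·mean of X + (-2.29)·mean of R = (-7)·3 + (-2.29)·5.7 = -34.053.
Var(D) = a²·Var(X) + b²·Var(R) + 2ab·Cov(X, R) with a = -7, b = -2.29.
= (-7)²·66 + (-2.29)²·52.8 + 2·(-7)·(-2.29)·44.6
= 3234 + 276.88848 + 1429.876 = 4940.76448.

mean of D = -34.053, Var(D) = 4940.76448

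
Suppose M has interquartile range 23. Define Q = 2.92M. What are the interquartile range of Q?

IQR(Q) = 67.16

Under Q = aM + b, IQR(Q) = |a|·IQR(M) = |2.92|·23 = 67.16 (shifts cancel; spread scales by |a|).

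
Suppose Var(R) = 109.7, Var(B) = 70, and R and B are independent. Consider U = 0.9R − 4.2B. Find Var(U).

Var(U) = 1323.657

Var(U) = a²·Var(R) + b²·Var(B) + 2ab·covariance of R and B with a = 0.9, b = -4.2.
Independence gives covariance of R and B = 0.
= 0.9²·109.7 + (-4.2)²·70 + 2·0.9·(-4.2)·0
= 88.857 + 1234.8 + 0 = 1323.657.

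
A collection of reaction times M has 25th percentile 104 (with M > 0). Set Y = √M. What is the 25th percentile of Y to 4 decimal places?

√M is increasing, so P_{25}(Y) = g(P_{25}(M)) ≈ 10.198.

25th percentile of Y = 10.198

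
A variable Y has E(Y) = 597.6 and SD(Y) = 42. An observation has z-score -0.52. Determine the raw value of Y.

Y = 575.76

Y = E(Y) + z·SD(Y) = 597.6 + (-0.52)·42 = 575.76.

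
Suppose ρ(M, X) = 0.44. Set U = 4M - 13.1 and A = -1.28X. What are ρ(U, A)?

ρ(U, A) = -0.44

Linear rescalings preserve |correlation|; the slopes 4 and -1.28 have opposite signs, so the correlation flips sign: ρ(U, A) = −ρ(M, X) = -0.44.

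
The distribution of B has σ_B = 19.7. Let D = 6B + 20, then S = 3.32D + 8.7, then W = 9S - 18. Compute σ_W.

σ_D = |6|·19.7 = 118.2.
σ_S = |3.32|·118.2 = 392.424.
σ_W = |9|·392.424 = 3531.816.

σ_W = 3531.816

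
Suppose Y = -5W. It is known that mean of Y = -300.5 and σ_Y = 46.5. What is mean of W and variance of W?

mean of W = 60.1, variance of W = 86.49

From Y = -5W: mean of Y = a·mean of W + b, so mean of W = (mean of Y − b)/a = (-300.5 − 0)/(-5) = 60.1.
variance of Y = 46.5² = 2162.25.
variance of Y = a²·variance of W, so variance of W = 2162.25/(-5)² = 86.49.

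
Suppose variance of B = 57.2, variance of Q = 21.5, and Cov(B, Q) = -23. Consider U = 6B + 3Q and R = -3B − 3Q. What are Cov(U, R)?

Cov(U, R) = -602.1

By bilinearity, Cov(U, R) = ac·variance of B + bd·variance of Q + (ad+bc)·Cov(B, Q), with a=6, b=3, c=-3, d=-3.
ac·variance of B = 6·(-3)·57.2 = -1029.6
bd·variance of Q = 3·(-3)·21.5 = -193.5
(ad+bc)·Cov(B, Q) = (-27)·(-23) = 621
Cov(U, R) = -1029.6 + (-193.5) + 621 = -602.1.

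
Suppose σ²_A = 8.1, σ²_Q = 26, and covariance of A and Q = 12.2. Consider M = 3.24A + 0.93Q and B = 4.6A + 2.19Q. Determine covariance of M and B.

covariance of M and B = 312.43452

By bilinearity, covariance of M and B = ac·σ²_A + bd·σ²_Q + (ad+bc)·covariance of A and Q, with a=3.24, b=0.93, c=4.6, d=2.19.
ac·σ²_A = 3.24·4.6·8.1 = 120.7224
bd·σ²_Q = 0.93·2.19·26 = 52.9542
(ad+bc)·covariance of A and Q = (11.3736)·12.2 = 138.75792
covariance of M and B = 120.7224 + 52.9542 + 138.75792 = 312.43452.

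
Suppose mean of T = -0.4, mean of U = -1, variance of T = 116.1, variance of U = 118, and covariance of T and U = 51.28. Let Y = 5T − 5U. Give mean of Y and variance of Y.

mean of Y = 5·mean of T + (-5)·mean of U = 5·(-0.4) + (-5)·(-1) = 3.
variance of Y = a²·variance of T + b²·variance of U + 2ab·covariance of T and U with a = 5, b = -5.
= 5²·116.1 + (-5)²·118 + 2·5·(-5)·51.28
= 2902.5 + 2950 + (-2564) = 3288.5.

mean of Y = 3, variance of Y = 3288.5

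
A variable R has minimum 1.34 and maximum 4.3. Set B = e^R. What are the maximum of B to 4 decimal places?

e^R is increasing on this domain, so max(B) comes from max(R) = 4.3: max(B) = exp(4.3) ≈ 73.6998.

max(B) = 73.6998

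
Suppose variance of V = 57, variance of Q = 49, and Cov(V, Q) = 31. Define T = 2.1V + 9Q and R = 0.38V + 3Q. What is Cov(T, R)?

By bilinearity, Cov(T, R) = ac·variance of V + bd·variance of Q + (ad+bc)·Cov(V, Q), with a=2.1, b=9, c=0.38, d=3.
ac·variance of V = 2.1·0.38·57 = 45.486
bd·variance of Q = 9·3·49 = 1323
(ad+bc)·Cov(V, Q) = (9.72)·31 = 301.32
Cov(T, R) = 45.486 + 1323 + 301.32 = 1669.806.

Cov(T, R) = 1669.806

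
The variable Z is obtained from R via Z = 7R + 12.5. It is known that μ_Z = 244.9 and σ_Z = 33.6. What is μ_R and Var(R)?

μ_R = 33.2, Var(R) = 23.04

From Z = 7R + 12.5: μ_Z = a·μ_R + b, so μ_R = (μ_Z − b)/a = (244.9 − 12.5)/7 = 33.2.
Var(Z) = 33.6² = 1128.96.
Var(Z) = a²·Var(R), so Var(R) = 1128.96/7² = 23.04.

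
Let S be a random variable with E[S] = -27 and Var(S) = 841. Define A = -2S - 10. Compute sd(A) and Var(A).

sd(A) = 58, Var(A) = 3364

A = -2S - 10 is linear with a = -2, b = -10.
sd(S) = √841 = 29.
sd(A) = |a|·sd(S) = |-2|·29 = 58.
Var(A) = a²·Var(S) = (-2)²·841 = 3364 (the additive constant -10 does not affect variance).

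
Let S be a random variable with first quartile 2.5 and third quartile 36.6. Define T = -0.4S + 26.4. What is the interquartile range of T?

IQR(T) = 13.64

IQR of S = Q3 − Q1 = 36.6 − 2.5 = 34.1.
Under T = aS + b, IQR(T) = |a|·IQR(S) = |-0.4|·34.1 = 13.64 (shifts cancel; spread scales by |a|).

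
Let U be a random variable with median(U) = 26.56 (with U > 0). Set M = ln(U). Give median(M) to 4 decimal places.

ln(U) is monotone on this domain, so median(M) = ln(26.56) ≈ 3.2794.

median(M) = 3.2794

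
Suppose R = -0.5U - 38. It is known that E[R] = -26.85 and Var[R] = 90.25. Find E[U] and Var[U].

E[U] = -22.3, Var[U] = 361

From R = -0.5U - 38: E[R] = a·E[U] + b, so E[U] = (E[R] − b)/a = (-26.85 − (-38))/(-0.5) = -22.3.
Var[R] = a²·Var[U], so Var[U] = 90.25/(-0.5)² = 361.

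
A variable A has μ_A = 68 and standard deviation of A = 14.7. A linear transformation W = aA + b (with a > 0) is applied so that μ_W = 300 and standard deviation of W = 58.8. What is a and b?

standard deviation of W = a·standard deviation of A (a > 0), so a = 58.8/14.7 = 4.
μ_W = a·μ_A + b, so b = 300 − 4·68 = 28.

a = 4, b = 28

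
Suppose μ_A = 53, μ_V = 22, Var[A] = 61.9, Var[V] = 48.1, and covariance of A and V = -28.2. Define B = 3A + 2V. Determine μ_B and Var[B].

μ_B = 203, Var[B] = 411.1

μ_B = 3·μ_A + 2·μ_V = 3·53 + 2·22 = 203.
Var[B] = a²·Var[A] + b²·Var[V] + 2ab·covariance of A and V with a = 3, b = 2.
= 3²·61.9 + 2²·48.1 + 2·3·2·(-28.2)
= 557.1 + 192.4 + (-338.4) = 411.1.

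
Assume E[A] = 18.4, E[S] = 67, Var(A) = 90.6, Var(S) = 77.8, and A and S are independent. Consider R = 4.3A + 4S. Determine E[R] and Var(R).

E[R] = 347.12, Var(R) = 2919.994

E[R] = 4.3·E[A] + 4·E[S] = 4.3·18.4 + 4·67 = 347.12.
Var(R) = a²·Var(A) + b²·Var(S) + 2ab·covariance of A and S with a = 4.3, b = 4.
Independence gives covariance of A and S = 0.
= 4.3²·90.6 + 4²·77.8 + 2·4.3·4·0
= 1675.194 + 1244.8 + 0 = 2919.994.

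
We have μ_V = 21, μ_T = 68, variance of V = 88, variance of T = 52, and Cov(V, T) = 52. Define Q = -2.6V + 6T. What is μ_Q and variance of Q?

μ_Q = (-2.6)·μ_V + 6·μ_T = (-2.6)·21 + 6·68 = 353.4.
variance of Q = a²·variance of V + b²·variance of T + 2ab·Cov(V, T) with a = -2.6, b = 6.
= (-2.6)²·88 + 6²·52 + 2·(-2.6)·6·52
= 594.88 + 1872 + (-1622.4) = 844.48.

μ_Q = 353.4, variance of Q = 844.48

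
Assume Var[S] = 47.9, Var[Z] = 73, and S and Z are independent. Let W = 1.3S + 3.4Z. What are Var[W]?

Var[W] = a²·Var[S] + b²·Var[Z] + 2ab·Cov[S, Z] with a = 1.3, b = 3.4.
Independence gives Cov[S, Z] = 0.
= 1.3²·47.9 + 3.4²·73 + 2·1.3·3.4·0
= 80.951 + 843.88 + 0 = 924.831.

Var[W] = 924.831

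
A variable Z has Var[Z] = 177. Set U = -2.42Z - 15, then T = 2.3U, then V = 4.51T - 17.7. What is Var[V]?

Var[U] = (-2.42)²·177 = 1036.5828.
Var[T] = 2.3²·1036.5828 = 5483.523012.
Var[V] = 4.51²·5483.523012 = 111535.4064163812.

Var[V] = 111535.4064163812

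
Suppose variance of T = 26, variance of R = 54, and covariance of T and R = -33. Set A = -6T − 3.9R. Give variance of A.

variance of A = 212.94

variance of A = a²·variance of T + b²·variance of R + 2ab·covariance of T and R with a = -6, b = -3.9.
= (-6)²·26 + (-3.9)²·54 + 2·(-6)·(-3.9)·(-33)
= 936 + 821.34 + (-1544.4) = 212.94.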